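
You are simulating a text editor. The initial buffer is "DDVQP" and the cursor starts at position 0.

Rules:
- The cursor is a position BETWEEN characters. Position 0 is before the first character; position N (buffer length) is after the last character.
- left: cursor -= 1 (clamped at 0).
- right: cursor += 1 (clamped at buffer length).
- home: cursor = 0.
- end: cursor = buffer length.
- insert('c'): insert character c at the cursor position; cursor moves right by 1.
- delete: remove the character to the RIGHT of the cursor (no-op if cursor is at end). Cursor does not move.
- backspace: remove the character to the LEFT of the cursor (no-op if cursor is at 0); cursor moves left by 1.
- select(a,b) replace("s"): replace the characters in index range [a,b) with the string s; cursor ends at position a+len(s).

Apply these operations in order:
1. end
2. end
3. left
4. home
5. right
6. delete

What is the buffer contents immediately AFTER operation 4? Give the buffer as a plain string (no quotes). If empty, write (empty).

Answer: DDVQP

Derivation:
After op 1 (end): buf='DDVQP' cursor=5
After op 2 (end): buf='DDVQP' cursor=5
After op 3 (left): buf='DDVQP' cursor=4
After op 4 (home): buf='DDVQP' cursor=0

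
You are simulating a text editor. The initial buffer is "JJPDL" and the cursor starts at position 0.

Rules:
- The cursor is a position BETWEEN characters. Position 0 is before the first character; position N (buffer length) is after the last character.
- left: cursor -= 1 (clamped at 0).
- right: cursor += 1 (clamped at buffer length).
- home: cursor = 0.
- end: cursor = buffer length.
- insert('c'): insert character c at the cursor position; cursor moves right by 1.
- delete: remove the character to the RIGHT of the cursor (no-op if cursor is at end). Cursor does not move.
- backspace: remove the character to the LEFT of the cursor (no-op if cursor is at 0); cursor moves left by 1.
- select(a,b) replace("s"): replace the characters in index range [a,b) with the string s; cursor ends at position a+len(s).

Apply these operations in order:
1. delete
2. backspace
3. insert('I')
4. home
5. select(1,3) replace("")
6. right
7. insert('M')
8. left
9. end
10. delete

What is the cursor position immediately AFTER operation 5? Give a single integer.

Answer: 1

Derivation:
After op 1 (delete): buf='JPDL' cursor=0
After op 2 (backspace): buf='JPDL' cursor=0
After op 3 (insert('I')): buf='IJPDL' cursor=1
After op 4 (home): buf='IJPDL' cursor=0
After op 5 (select(1,3) replace("")): buf='IDL' cursor=1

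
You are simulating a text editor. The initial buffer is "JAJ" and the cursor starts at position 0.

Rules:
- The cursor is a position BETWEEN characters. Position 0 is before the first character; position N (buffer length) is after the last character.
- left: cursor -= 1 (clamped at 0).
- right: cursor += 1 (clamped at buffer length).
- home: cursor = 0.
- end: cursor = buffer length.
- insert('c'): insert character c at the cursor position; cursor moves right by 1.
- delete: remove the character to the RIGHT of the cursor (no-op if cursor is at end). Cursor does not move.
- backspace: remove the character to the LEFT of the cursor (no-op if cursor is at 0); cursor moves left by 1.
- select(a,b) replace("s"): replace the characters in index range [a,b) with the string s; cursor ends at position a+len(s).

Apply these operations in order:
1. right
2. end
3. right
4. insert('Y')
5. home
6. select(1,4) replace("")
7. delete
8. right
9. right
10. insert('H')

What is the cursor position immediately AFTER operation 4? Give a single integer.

Answer: 4

Derivation:
After op 1 (right): buf='JAJ' cursor=1
After op 2 (end): buf='JAJ' cursor=3
After op 3 (right): buf='JAJ' cursor=3
After op 4 (insert('Y')): buf='JAJY' cursor=4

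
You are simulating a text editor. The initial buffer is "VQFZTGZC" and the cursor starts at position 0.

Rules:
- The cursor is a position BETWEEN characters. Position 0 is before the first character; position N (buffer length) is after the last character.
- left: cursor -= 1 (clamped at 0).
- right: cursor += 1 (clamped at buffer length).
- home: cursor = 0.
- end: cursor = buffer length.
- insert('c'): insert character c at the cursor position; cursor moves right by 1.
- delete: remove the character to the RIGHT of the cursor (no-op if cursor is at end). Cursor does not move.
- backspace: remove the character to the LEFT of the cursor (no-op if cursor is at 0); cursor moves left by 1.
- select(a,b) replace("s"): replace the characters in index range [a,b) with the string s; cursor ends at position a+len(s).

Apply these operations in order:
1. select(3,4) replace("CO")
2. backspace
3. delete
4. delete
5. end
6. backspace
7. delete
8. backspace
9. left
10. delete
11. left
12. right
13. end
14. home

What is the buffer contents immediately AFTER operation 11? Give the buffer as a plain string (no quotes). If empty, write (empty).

After op 1 (select(3,4) replace("CO")): buf='VQFCOTGZC' cursor=5
After op 2 (backspace): buf='VQFCTGZC' cursor=4
After op 3 (delete): buf='VQFCGZC' cursor=4
After op 4 (delete): buf='VQFCZC' cursor=4
After op 5 (end): buf='VQFCZC' cursor=6
After op 6 (backspace): buf='VQFCZ' cursor=5
After op 7 (delete): buf='VQFCZ' cursor=5
After op 8 (backspace): buf='VQFC' cursor=4
After op 9 (left): buf='VQFC' cursor=3
After op 10 (delete): buf='VQF' cursor=3
After op 11 (left): buf='VQF' cursor=2

Answer: VQF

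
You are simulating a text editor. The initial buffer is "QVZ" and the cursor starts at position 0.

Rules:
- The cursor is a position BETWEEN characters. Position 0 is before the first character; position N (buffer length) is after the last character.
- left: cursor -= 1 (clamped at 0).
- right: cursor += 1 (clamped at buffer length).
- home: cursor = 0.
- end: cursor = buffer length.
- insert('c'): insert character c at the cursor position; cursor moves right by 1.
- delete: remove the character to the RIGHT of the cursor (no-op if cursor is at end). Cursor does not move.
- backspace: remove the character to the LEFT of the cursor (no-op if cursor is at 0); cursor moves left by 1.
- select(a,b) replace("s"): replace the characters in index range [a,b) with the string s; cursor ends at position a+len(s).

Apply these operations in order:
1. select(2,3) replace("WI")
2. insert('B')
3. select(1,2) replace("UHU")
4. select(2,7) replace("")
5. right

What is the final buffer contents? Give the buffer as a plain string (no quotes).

After op 1 (select(2,3) replace("WI")): buf='QVWI' cursor=4
After op 2 (insert('B')): buf='QVWIB' cursor=5
After op 3 (select(1,2) replace("UHU")): buf='QUHUWIB' cursor=4
After op 4 (select(2,7) replace("")): buf='QU' cursor=2
After op 5 (right): buf='QU' cursor=2

Answer: QU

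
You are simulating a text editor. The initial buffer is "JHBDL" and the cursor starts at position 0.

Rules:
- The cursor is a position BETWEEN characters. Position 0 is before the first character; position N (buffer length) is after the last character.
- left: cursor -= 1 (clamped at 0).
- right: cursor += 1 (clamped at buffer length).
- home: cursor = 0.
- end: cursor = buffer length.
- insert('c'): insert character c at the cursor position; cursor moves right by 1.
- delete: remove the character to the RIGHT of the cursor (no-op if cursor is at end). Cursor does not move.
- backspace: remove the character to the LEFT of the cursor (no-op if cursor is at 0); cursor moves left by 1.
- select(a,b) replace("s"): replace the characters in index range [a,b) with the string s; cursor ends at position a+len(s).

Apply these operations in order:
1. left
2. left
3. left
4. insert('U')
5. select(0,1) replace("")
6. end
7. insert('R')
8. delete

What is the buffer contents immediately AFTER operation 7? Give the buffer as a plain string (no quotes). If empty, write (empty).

After op 1 (left): buf='JHBDL' cursor=0
After op 2 (left): buf='JHBDL' cursor=0
After op 3 (left): buf='JHBDL' cursor=0
After op 4 (insert('U')): buf='UJHBDL' cursor=1
After op 5 (select(0,1) replace("")): buf='JHBDL' cursor=0
After op 6 (end): buf='JHBDL' cursor=5
After op 7 (insert('R')): buf='JHBDLR' cursor=6

Answer: JHBDLR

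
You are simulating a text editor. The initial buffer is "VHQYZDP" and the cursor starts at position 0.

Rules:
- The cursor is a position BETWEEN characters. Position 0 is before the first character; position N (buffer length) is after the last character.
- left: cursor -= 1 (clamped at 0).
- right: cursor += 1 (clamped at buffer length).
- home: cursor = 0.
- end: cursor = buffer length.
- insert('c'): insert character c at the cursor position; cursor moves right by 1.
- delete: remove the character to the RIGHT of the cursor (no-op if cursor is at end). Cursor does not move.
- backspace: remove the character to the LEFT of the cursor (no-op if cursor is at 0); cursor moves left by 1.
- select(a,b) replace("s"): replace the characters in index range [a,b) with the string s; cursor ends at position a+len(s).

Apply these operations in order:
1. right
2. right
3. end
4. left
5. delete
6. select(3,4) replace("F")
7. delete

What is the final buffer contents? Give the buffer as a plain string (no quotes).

After op 1 (right): buf='VHQYZDP' cursor=1
After op 2 (right): buf='VHQYZDP' cursor=2
After op 3 (end): buf='VHQYZDP' cursor=7
After op 4 (left): buf='VHQYZDP' cursor=6
After op 5 (delete): buf='VHQYZD' cursor=6
After op 6 (select(3,4) replace("F")): buf='VHQFZD' cursor=4
After op 7 (delete): buf='VHQFD' cursor=4

Answer: VHQFD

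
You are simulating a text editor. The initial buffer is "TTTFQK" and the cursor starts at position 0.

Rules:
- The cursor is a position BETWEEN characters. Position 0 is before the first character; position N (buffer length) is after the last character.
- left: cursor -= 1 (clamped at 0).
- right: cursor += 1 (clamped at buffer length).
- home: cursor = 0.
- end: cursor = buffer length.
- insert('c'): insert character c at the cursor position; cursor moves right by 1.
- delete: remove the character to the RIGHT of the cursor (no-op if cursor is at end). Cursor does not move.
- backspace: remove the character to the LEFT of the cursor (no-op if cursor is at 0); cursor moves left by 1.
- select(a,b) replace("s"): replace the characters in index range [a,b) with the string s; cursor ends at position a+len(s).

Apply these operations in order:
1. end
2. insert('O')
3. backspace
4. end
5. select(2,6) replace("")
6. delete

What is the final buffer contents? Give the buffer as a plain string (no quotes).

After op 1 (end): buf='TTTFQK' cursor=6
After op 2 (insert('O')): buf='TTTFQKO' cursor=7
After op 3 (backspace): buf='TTTFQK' cursor=6
After op 4 (end): buf='TTTFQK' cursor=6
After op 5 (select(2,6) replace("")): buf='TT' cursor=2
After op 6 (delete): buf='TT' cursor=2

Answer: TT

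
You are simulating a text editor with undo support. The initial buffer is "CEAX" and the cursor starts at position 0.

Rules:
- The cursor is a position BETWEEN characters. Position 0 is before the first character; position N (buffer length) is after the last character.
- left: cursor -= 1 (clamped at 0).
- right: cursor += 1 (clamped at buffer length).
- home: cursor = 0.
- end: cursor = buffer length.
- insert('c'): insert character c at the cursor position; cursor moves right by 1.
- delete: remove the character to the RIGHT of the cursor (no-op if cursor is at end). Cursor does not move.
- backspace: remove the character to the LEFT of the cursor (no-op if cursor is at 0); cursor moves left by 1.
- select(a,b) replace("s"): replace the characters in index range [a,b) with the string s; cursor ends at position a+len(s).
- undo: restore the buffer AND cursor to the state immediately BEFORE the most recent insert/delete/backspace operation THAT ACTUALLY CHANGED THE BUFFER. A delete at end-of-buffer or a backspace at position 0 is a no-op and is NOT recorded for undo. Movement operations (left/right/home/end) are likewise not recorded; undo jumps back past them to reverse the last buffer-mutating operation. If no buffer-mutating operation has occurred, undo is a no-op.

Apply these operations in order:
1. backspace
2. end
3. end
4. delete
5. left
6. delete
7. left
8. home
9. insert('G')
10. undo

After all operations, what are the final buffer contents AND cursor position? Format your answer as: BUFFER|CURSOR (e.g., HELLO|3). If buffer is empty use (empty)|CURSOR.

Answer: CEA|0

Derivation:
After op 1 (backspace): buf='CEAX' cursor=0
After op 2 (end): buf='CEAX' cursor=4
After op 3 (end): buf='CEAX' cursor=4
After op 4 (delete): buf='CEAX' cursor=4
After op 5 (left): buf='CEAX' cursor=3
After op 6 (delete): buf='CEA' cursor=3
After op 7 (left): buf='CEA' cursor=2
After op 8 (home): buf='CEA' cursor=0
After op 9 (insert('G')): buf='GCEA' cursor=1
After op 10 (undo): buf='CEA' cursor=0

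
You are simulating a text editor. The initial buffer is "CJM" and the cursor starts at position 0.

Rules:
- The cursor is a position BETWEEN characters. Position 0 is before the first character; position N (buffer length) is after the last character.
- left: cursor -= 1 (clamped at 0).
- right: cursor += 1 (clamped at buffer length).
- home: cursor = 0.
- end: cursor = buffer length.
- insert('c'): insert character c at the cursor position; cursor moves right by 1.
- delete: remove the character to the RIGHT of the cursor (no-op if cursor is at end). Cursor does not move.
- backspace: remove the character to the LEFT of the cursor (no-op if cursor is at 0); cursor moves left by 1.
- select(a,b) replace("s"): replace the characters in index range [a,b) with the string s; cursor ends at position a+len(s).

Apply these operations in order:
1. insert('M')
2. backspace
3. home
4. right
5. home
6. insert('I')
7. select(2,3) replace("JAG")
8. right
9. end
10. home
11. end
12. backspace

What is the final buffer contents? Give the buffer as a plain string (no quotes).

Answer: ICJAG

Derivation:
After op 1 (insert('M')): buf='MCJM' cursor=1
After op 2 (backspace): buf='CJM' cursor=0
After op 3 (home): buf='CJM' cursor=0
After op 4 (right): buf='CJM' cursor=1
After op 5 (home): buf='CJM' cursor=0
After op 6 (insert('I')): buf='ICJM' cursor=1
After op 7 (select(2,3) replace("JAG")): buf='ICJAGM' cursor=5
After op 8 (right): buf='ICJAGM' cursor=6
After op 9 (end): buf='ICJAGM' cursor=6
After op 10 (home): buf='ICJAGM' cursor=0
After op 11 (end): buf='ICJAGM' cursor=6
After op 12 (backspace): buf='ICJAG' cursor=5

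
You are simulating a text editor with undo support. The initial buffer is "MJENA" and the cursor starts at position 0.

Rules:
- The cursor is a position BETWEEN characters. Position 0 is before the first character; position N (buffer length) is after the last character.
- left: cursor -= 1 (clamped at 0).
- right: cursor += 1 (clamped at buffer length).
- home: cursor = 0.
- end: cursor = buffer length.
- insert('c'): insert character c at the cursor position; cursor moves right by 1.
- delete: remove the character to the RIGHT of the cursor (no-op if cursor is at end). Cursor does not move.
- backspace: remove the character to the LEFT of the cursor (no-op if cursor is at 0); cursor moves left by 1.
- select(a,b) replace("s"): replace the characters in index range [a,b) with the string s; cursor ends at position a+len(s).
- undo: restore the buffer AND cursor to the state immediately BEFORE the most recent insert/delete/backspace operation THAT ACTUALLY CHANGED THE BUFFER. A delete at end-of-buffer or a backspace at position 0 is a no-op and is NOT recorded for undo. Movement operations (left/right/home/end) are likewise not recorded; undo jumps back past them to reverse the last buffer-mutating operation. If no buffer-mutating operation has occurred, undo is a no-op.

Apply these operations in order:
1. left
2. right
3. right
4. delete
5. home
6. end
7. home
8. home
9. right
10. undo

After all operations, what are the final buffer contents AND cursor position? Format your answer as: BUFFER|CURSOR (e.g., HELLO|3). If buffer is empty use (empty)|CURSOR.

Answer: MJENA|2

Derivation:
After op 1 (left): buf='MJENA' cursor=0
After op 2 (right): buf='MJENA' cursor=1
After op 3 (right): buf='MJENA' cursor=2
After op 4 (delete): buf='MJNA' cursor=2
After op 5 (home): buf='MJNA' cursor=0
After op 6 (end): buf='MJNA' cursor=4
After op 7 (home): buf='MJNA' cursor=0
After op 8 (home): buf='MJNA' cursor=0
After op 9 (right): buf='MJNA' cursor=1
After op 10 (undo): buf='MJENA' cursor=2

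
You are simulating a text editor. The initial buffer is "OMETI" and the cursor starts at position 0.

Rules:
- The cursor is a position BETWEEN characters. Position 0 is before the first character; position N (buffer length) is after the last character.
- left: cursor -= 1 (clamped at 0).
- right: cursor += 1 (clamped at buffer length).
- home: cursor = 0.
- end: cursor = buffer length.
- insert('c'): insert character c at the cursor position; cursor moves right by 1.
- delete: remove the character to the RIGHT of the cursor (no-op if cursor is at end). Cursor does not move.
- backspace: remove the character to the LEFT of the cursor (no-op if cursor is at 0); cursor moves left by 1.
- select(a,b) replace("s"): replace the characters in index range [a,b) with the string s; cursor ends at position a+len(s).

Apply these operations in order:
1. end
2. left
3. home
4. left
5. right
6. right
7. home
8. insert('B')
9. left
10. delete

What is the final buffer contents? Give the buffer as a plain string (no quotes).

Answer: OMETI

Derivation:
After op 1 (end): buf='OMETI' cursor=5
After op 2 (left): buf='OMETI' cursor=4
After op 3 (home): buf='OMETI' cursor=0
After op 4 (left): buf='OMETI' cursor=0
After op 5 (right): buf='OMETI' cursor=1
After op 6 (right): buf='OMETI' cursor=2
After op 7 (home): buf='OMETI' cursor=0
After op 8 (insert('B')): buf='BOMETI' cursor=1
After op 9 (left): buf='BOMETI' cursor=0
After op 10 (delete): buf='OMETI' cursor=0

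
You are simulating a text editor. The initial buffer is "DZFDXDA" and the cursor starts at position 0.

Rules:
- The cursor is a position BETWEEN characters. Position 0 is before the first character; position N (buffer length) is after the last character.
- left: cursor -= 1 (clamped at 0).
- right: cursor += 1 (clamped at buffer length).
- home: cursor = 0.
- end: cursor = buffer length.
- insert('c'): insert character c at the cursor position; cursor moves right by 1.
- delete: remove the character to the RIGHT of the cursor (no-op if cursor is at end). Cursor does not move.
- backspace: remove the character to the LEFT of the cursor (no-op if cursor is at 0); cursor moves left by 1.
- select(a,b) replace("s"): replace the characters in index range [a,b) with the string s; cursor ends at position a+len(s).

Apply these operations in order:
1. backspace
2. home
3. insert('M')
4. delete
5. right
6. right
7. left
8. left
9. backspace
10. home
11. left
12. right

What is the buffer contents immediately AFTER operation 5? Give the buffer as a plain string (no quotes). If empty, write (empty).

Answer: MZFDXDA

Derivation:
After op 1 (backspace): buf='DZFDXDA' cursor=0
After op 2 (home): buf='DZFDXDA' cursor=0
After op 3 (insert('M')): buf='MDZFDXDA' cursor=1
After op 4 (delete): buf='MZFDXDA' cursor=1
After op 5 (right): buf='MZFDXDA' cursor=2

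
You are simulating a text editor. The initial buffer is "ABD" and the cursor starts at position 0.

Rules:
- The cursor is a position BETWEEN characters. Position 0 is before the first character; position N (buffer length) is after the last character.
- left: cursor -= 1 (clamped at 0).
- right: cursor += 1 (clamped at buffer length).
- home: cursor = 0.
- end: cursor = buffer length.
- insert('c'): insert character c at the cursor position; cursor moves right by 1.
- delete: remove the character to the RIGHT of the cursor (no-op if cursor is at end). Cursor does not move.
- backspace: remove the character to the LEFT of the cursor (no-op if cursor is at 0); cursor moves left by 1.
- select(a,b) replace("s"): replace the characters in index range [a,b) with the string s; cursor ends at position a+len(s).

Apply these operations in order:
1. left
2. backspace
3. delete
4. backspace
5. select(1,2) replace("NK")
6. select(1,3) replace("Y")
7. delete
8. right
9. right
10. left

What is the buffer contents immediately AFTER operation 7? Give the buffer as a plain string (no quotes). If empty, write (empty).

After op 1 (left): buf='ABD' cursor=0
After op 2 (backspace): buf='ABD' cursor=0
After op 3 (delete): buf='BD' cursor=0
After op 4 (backspace): buf='BD' cursor=0
After op 5 (select(1,2) replace("NK")): buf='BNK' cursor=3
After op 6 (select(1,3) replace("Y")): buf='BY' cursor=2
After op 7 (delete): buf='BY' cursor=2

Answer: BY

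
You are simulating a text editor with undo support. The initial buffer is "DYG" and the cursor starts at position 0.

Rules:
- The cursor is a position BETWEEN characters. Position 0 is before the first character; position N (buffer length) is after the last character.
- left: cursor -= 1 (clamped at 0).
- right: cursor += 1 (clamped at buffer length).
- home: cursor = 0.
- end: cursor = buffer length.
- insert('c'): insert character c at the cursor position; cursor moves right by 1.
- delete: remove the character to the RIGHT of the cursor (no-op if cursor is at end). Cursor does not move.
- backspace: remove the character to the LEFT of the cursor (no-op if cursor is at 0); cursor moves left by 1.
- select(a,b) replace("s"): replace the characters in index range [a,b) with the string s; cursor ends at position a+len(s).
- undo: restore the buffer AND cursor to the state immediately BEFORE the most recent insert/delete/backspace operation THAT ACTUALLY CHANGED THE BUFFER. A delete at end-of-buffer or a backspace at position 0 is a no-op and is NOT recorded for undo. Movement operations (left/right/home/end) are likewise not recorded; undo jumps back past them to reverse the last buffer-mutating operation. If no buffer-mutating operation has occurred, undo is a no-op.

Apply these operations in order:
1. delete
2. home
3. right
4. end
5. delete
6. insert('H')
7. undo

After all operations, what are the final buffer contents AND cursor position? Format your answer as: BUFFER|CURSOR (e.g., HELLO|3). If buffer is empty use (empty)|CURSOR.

Answer: YG|2

Derivation:
After op 1 (delete): buf='YG' cursor=0
After op 2 (home): buf='YG' cursor=0
After op 3 (right): buf='YG' cursor=1
After op 4 (end): buf='YG' cursor=2
After op 5 (delete): buf='YG' cursor=2
After op 6 (insert('H')): buf='YGH' cursor=3
After op 7 (undo): buf='YG' cursor=2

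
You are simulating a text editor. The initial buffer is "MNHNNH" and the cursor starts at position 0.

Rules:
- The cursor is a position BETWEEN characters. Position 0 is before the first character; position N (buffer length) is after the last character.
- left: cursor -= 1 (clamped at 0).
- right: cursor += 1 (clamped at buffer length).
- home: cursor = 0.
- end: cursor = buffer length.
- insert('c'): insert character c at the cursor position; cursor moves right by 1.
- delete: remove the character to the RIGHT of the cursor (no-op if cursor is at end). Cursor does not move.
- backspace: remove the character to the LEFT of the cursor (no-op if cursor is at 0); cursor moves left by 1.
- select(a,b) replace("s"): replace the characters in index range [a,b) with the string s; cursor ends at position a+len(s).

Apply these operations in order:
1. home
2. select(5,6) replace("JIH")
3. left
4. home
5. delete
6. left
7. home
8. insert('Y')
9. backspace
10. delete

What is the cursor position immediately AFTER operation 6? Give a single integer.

Answer: 0

Derivation:
After op 1 (home): buf='MNHNNH' cursor=0
After op 2 (select(5,6) replace("JIH")): buf='MNHNNJIH' cursor=8
After op 3 (left): buf='MNHNNJIH' cursor=7
After op 4 (home): buf='MNHNNJIH' cursor=0
After op 5 (delete): buf='NHNNJIH' cursor=0
After op 6 (left): buf='NHNNJIH' cursor=0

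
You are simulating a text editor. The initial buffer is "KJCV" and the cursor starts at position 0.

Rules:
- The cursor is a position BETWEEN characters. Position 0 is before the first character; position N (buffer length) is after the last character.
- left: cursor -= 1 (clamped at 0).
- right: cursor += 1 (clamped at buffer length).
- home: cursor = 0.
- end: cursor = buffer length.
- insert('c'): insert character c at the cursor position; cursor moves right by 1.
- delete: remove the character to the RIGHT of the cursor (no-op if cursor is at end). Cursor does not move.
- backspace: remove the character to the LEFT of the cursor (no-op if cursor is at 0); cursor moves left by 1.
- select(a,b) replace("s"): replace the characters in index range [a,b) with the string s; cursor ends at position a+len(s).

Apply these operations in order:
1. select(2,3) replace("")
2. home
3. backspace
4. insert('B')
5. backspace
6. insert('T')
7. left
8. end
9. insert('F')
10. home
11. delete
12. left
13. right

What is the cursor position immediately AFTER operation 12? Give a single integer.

After op 1 (select(2,3) replace("")): buf='KJV' cursor=2
After op 2 (home): buf='KJV' cursor=0
After op 3 (backspace): buf='KJV' cursor=0
After op 4 (insert('B')): buf='BKJV' cursor=1
After op 5 (backspace): buf='KJV' cursor=0
After op 6 (insert('T')): buf='TKJV' cursor=1
After op 7 (left): buf='TKJV' cursor=0
After op 8 (end): buf='TKJV' cursor=4
After op 9 (insert('F')): buf='TKJVF' cursor=5
After op 10 (home): buf='TKJVF' cursor=0
After op 11 (delete): buf='KJVF' cursor=0
After op 12 (left): buf='KJVF' cursor=0

Answer: 0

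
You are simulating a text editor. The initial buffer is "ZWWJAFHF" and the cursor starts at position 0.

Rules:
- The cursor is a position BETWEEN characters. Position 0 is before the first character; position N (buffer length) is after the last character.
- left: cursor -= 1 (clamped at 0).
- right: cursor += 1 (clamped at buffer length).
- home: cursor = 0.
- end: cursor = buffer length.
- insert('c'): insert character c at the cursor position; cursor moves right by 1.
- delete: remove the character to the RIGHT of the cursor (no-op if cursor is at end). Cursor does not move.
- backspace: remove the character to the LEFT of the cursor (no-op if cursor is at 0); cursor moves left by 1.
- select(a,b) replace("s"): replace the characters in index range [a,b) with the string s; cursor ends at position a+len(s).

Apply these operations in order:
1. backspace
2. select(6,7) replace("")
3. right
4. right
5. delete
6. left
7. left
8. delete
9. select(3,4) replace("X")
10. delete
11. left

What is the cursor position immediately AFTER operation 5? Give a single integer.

Answer: 7

Derivation:
After op 1 (backspace): buf='ZWWJAFHF' cursor=0
After op 2 (select(6,7) replace("")): buf='ZWWJAFF' cursor=6
After op 3 (right): buf='ZWWJAFF' cursor=7
After op 4 (right): buf='ZWWJAFF' cursor=7
After op 5 (delete): buf='ZWWJAFF' cursor=7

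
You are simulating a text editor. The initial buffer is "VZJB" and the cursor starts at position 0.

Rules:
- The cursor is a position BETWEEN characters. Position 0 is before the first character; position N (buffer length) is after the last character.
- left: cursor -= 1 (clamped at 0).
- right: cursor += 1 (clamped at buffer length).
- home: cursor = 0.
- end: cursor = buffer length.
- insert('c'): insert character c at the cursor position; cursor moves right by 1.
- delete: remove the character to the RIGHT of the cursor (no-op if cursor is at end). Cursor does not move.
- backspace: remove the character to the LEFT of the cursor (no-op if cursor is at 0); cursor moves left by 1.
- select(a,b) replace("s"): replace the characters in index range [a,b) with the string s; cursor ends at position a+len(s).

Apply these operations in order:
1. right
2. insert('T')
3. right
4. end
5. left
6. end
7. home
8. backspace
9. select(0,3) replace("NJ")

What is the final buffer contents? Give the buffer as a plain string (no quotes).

Answer: NJJB

Derivation:
After op 1 (right): buf='VZJB' cursor=1
After op 2 (insert('T')): buf='VTZJB' cursor=2
After op 3 (right): buf='VTZJB' cursor=3
After op 4 (end): buf='VTZJB' cursor=5
After op 5 (left): buf='VTZJB' cursor=4
After op 6 (end): buf='VTZJB' cursor=5
After op 7 (home): buf='VTZJB' cursor=0
After op 8 (backspace): buf='VTZJB' cursor=0
After op 9 (select(0,3) replace("NJ")): buf='NJJB' cursor=2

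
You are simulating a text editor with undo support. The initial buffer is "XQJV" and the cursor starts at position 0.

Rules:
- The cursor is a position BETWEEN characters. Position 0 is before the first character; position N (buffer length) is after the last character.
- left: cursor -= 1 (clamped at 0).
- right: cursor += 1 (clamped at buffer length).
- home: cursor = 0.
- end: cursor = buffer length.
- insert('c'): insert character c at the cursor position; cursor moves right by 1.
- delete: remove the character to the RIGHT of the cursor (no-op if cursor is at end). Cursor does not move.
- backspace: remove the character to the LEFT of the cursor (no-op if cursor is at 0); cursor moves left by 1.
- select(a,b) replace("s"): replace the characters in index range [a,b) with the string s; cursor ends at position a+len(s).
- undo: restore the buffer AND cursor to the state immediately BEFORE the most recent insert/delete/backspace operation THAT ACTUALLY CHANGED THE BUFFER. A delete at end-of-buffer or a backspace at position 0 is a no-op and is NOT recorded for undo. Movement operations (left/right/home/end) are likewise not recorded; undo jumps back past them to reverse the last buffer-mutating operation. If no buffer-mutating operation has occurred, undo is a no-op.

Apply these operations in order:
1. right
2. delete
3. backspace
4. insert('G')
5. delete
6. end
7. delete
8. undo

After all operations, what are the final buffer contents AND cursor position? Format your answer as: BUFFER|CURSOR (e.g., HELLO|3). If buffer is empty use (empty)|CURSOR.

After op 1 (right): buf='XQJV' cursor=1
After op 2 (delete): buf='XJV' cursor=1
After op 3 (backspace): buf='JV' cursor=0
After op 4 (insert('G')): buf='GJV' cursor=1
After op 5 (delete): buf='GV' cursor=1
After op 6 (end): buf='GV' cursor=2
After op 7 (delete): buf='GV' cursor=2
After op 8 (undo): buf='GJV' cursor=1

Answer: GJV|1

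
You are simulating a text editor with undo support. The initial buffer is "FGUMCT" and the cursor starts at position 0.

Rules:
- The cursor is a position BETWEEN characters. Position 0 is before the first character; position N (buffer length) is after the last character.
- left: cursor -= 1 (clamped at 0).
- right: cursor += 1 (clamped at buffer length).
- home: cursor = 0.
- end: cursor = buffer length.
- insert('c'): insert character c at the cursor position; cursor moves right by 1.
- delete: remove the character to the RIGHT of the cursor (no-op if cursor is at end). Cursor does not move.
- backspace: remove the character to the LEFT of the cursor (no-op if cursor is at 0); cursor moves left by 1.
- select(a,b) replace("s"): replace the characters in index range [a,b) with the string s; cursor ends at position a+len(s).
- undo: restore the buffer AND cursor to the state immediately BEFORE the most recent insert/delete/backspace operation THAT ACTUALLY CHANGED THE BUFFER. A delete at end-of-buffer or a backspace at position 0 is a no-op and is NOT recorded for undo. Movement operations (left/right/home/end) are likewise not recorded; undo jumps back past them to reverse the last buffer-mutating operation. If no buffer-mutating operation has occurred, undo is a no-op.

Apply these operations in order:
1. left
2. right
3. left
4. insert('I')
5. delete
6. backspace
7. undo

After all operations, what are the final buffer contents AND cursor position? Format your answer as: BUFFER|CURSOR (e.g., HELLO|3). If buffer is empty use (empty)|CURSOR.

After op 1 (left): buf='FGUMCT' cursor=0
After op 2 (right): buf='FGUMCT' cursor=1
After op 3 (left): buf='FGUMCT' cursor=0
After op 4 (insert('I')): buf='IFGUMCT' cursor=1
After op 5 (delete): buf='IGUMCT' cursor=1
After op 6 (backspace): buf='GUMCT' cursor=0
After op 7 (undo): buf='IGUMCT' cursor=1

Answer: IGUMCT|1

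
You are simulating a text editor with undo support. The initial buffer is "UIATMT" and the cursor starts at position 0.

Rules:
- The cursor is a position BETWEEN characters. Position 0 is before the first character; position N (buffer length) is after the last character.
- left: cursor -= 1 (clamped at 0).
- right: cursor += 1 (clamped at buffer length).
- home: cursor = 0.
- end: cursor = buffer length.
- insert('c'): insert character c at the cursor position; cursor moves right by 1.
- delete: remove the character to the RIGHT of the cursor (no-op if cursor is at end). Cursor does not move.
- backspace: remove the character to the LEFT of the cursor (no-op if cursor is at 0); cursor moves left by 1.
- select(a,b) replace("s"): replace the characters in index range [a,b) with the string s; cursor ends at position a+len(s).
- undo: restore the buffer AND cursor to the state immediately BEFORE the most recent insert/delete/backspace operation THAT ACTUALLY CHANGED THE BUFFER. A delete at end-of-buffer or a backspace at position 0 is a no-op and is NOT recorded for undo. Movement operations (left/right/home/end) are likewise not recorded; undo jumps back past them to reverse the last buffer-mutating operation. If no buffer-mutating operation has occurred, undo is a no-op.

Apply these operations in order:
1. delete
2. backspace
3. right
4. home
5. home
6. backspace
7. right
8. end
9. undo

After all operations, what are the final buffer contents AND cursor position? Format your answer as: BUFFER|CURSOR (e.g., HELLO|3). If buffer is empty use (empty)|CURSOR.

Answer: UIATMT|0

Derivation:
After op 1 (delete): buf='IATMT' cursor=0
After op 2 (backspace): buf='IATMT' cursor=0
After op 3 (right): buf='IATMT' cursor=1
After op 4 (home): buf='IATMT' cursor=0
After op 5 (home): buf='IATMT' cursor=0
After op 6 (backspace): buf='IATMT' cursor=0
After op 7 (right): buf='IATMT' cursor=1
After op 8 (end): buf='IATMT' cursor=5
After op 9 (undo): buf='UIATMT' cursor=0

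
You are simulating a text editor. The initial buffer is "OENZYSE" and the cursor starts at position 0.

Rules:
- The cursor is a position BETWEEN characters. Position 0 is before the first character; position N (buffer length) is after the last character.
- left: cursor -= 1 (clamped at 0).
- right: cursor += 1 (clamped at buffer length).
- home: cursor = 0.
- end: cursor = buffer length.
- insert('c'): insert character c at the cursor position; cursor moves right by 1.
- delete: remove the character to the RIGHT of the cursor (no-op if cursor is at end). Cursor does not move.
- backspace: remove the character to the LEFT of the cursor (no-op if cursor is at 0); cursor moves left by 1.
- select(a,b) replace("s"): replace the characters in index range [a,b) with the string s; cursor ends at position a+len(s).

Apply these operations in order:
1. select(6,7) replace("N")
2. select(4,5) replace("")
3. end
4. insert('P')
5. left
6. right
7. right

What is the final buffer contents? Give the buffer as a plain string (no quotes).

Answer: OENZSNP

Derivation:
After op 1 (select(6,7) replace("N")): buf='OENZYSN' cursor=7
After op 2 (select(4,5) replace("")): buf='OENZSN' cursor=4
After op 3 (end): buf='OENZSN' cursor=6
After op 4 (insert('P')): buf='OENZSNP' cursor=7
After op 5 (left): buf='OENZSNP' cursor=6
After op 6 (right): buf='OENZSNP' cursor=7
After op 7 (right): buf='OENZSNP' cursor=7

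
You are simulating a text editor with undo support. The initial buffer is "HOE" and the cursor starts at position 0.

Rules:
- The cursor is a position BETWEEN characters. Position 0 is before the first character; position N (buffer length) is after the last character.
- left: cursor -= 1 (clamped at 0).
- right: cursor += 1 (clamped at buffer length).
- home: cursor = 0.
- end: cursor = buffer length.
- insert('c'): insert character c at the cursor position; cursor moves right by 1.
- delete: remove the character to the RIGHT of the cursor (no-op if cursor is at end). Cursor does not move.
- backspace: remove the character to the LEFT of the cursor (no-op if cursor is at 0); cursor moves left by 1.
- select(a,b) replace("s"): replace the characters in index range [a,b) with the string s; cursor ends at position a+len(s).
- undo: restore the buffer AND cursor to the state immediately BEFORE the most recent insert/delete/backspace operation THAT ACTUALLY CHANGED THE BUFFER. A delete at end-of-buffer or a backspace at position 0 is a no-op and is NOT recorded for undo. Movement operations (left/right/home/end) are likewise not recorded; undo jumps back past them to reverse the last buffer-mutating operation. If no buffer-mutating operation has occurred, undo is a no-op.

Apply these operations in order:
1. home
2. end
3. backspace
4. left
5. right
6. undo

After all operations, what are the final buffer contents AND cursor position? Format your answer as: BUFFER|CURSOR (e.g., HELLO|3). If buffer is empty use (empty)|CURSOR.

Answer: HOE|3

Derivation:
After op 1 (home): buf='HOE' cursor=0
After op 2 (end): buf='HOE' cursor=3
After op 3 (backspace): buf='HO' cursor=2
After op 4 (left): buf='HO' cursor=1
After op 5 (right): buf='HO' cursor=2
After op 6 (undo): buf='HOE' cursor=3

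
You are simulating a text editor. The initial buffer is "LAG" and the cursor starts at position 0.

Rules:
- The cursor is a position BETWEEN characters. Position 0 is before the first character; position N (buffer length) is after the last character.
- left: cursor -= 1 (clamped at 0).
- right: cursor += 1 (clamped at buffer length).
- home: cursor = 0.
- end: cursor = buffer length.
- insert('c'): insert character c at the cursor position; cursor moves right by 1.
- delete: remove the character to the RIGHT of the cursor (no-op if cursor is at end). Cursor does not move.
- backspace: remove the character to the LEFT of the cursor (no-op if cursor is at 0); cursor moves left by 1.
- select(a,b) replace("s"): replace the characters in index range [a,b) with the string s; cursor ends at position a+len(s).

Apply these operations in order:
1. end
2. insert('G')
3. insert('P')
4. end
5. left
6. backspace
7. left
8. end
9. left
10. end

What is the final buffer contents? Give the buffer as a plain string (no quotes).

Answer: LAGP

Derivation:
After op 1 (end): buf='LAG' cursor=3
After op 2 (insert('G')): buf='LAGG' cursor=4
After op 3 (insert('P')): buf='LAGGP' cursor=5
After op 4 (end): buf='LAGGP' cursor=5
After op 5 (left): buf='LAGGP' cursor=4
After op 6 (backspace): buf='LAGP' cursor=3
After op 7 (left): buf='LAGP' cursor=2
After op 8 (end): buf='LAGP' cursor=4
After op 9 (left): buf='LAGP' cursor=3
After op 10 (end): buf='LAGP' cursor=4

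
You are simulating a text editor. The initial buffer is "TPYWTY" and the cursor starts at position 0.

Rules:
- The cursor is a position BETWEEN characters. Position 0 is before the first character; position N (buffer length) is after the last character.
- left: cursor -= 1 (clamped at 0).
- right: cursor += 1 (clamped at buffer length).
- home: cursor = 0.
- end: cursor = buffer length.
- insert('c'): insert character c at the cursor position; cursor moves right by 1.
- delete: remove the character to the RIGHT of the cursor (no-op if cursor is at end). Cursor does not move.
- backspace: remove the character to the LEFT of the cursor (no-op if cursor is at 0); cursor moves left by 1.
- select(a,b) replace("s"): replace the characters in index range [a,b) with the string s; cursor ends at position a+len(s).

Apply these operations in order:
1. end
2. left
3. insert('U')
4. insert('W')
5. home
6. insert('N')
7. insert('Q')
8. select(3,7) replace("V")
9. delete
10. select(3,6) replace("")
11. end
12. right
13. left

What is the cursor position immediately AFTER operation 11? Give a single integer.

Answer: 3

Derivation:
After op 1 (end): buf='TPYWTY' cursor=6
After op 2 (left): buf='TPYWTY' cursor=5
After op 3 (insert('U')): buf='TPYWTUY' cursor=6
After op 4 (insert('W')): buf='TPYWTUWY' cursor=7
After op 5 (home): buf='TPYWTUWY' cursor=0
After op 6 (insert('N')): buf='NTPYWTUWY' cursor=1
After op 7 (insert('Q')): buf='NQTPYWTUWY' cursor=2
After op 8 (select(3,7) replace("V")): buf='NQTVUWY' cursor=4
After op 9 (delete): buf='NQTVWY' cursor=4
After op 10 (select(3,6) replace("")): buf='NQT' cursor=3
After op 11 (end): buf='NQT' cursor=3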